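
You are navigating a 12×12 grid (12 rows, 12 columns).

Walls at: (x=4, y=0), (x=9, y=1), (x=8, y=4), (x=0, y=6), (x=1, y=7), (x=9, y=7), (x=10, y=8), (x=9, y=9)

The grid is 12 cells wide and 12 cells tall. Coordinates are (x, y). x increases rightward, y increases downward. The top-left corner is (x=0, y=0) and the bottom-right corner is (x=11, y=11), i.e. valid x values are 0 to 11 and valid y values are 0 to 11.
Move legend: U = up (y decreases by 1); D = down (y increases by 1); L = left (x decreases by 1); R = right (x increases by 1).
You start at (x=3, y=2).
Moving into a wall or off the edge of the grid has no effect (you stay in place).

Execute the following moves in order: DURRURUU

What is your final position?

Start: (x=3, y=2)
  D (down): (x=3, y=2) -> (x=3, y=3)
  U (up): (x=3, y=3) -> (x=3, y=2)
  R (right): (x=3, y=2) -> (x=4, y=2)
  R (right): (x=4, y=2) -> (x=5, y=2)
  U (up): (x=5, y=2) -> (x=5, y=1)
  R (right): (x=5, y=1) -> (x=6, y=1)
  U (up): (x=6, y=1) -> (x=6, y=0)
  U (up): blocked, stay at (x=6, y=0)
Final: (x=6, y=0)

Answer: Final position: (x=6, y=0)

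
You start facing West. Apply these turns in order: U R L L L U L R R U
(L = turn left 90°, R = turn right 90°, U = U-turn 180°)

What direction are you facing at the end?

Start: West
  U (U-turn (180°)) -> East
  R (right (90° clockwise)) -> South
  L (left (90° counter-clockwise)) -> East
  L (left (90° counter-clockwise)) -> North
  L (left (90° counter-clockwise)) -> West
  U (U-turn (180°)) -> East
  L (left (90° counter-clockwise)) -> North
  R (right (90° clockwise)) -> East
  R (right (90° clockwise)) -> South
  U (U-turn (180°)) -> North
Final: North

Answer: Final heading: North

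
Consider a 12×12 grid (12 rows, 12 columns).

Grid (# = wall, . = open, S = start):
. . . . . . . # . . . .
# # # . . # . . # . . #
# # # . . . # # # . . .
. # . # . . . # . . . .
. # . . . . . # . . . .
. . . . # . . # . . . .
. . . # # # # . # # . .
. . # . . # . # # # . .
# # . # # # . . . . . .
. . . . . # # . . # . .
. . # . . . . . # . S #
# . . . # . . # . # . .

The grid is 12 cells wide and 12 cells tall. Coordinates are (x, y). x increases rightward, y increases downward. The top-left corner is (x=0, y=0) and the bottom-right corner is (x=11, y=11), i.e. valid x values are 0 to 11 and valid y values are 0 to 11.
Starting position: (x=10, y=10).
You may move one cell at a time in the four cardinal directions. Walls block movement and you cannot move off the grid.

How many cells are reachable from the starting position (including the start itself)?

Answer: Reachable cells: 58

Derivation:
BFS flood-fill from (x=10, y=10):
  Distance 0: (x=10, y=10)
  Distance 1: (x=10, y=9), (x=9, y=10), (x=10, y=11)
  Distance 2: (x=10, y=8), (x=11, y=9), (x=11, y=11)
  Distance 3: (x=10, y=7), (x=9, y=8), (x=11, y=8)
  Distance 4: (x=10, y=6), (x=11, y=7), (x=8, y=8)
  Distance 5: (x=10, y=5), (x=11, y=6), (x=7, y=8), (x=8, y=9)
  Distance 6: (x=10, y=4), (x=9, y=5), (x=11, y=5), (x=6, y=8), (x=7, y=9)
  Distance 7: (x=10, y=3), (x=9, y=4), (x=11, y=4), (x=8, y=5), (x=6, y=7), (x=7, y=10)
  Distance 8: (x=10, y=2), (x=9, y=3), (x=11, y=3), (x=8, y=4), (x=6, y=10)
  Distance 9: (x=10, y=1), (x=9, y=2), (x=11, y=2), (x=8, y=3), (x=5, y=10), (x=6, y=11)
  Distance 10: (x=10, y=0), (x=9, y=1), (x=4, y=10), (x=5, y=11)
  Distance 11: (x=9, y=0), (x=11, y=0), (x=4, y=9), (x=3, y=10)
  Distance 12: (x=8, y=0), (x=3, y=9), (x=3, y=11)
  Distance 13: (x=2, y=9), (x=2, y=11)
  Distance 14: (x=2, y=8), (x=1, y=9), (x=1, y=11)
  Distance 15: (x=0, y=9), (x=1, y=10)
  Distance 16: (x=0, y=10)
Total reachable: 58 (grid has 98 open cells total)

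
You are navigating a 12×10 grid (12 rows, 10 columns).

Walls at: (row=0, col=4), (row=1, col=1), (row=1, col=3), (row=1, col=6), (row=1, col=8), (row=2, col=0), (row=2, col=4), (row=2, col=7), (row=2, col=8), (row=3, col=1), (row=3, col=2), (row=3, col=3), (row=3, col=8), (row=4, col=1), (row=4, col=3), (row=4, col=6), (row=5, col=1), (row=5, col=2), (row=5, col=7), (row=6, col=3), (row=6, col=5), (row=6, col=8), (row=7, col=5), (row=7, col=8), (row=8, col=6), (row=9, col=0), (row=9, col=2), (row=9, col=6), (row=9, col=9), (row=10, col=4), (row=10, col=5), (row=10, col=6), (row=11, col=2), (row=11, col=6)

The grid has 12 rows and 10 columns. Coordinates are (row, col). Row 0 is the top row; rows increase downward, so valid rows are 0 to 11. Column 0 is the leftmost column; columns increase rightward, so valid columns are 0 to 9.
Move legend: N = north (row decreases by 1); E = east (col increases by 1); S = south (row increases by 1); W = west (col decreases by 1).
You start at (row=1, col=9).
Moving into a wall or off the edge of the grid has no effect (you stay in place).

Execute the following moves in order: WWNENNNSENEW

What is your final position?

Start: (row=1, col=9)
  W (west): blocked, stay at (row=1, col=9)
  W (west): blocked, stay at (row=1, col=9)
  N (north): (row=1, col=9) -> (row=0, col=9)
  E (east): blocked, stay at (row=0, col=9)
  [×3]N (north): blocked, stay at (row=0, col=9)
  S (south): (row=0, col=9) -> (row=1, col=9)
  E (east): blocked, stay at (row=1, col=9)
  N (north): (row=1, col=9) -> (row=0, col=9)
  E (east): blocked, stay at (row=0, col=9)
  W (west): (row=0, col=9) -> (row=0, col=8)
Final: (row=0, col=8)

Answer: Final position: (row=0, col=8)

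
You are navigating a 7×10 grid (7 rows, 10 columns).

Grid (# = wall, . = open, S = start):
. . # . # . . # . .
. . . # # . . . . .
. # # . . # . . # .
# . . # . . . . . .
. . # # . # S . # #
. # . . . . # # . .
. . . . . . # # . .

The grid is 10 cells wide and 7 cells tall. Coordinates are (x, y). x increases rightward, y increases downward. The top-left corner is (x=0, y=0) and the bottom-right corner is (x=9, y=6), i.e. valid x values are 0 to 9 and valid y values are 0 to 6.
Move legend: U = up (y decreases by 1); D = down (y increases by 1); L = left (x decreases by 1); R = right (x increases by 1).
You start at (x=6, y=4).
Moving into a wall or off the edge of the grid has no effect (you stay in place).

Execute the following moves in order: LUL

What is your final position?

Answer: Final position: (x=5, y=3)

Derivation:
Start: (x=6, y=4)
  L (left): blocked, stay at (x=6, y=4)
  U (up): (x=6, y=4) -> (x=6, y=3)
  L (left): (x=6, y=3) -> (x=5, y=3)
Final: (x=5, y=3)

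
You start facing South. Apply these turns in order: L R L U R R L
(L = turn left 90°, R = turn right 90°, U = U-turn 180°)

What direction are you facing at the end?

Answer: Final heading: North

Derivation:
Start: South
  L (left (90° counter-clockwise)) -> East
  R (right (90° clockwise)) -> South
  L (left (90° counter-clockwise)) -> East
  U (U-turn (180°)) -> West
  R (right (90° clockwise)) -> North
  R (right (90° clockwise)) -> East
  L (left (90° counter-clockwise)) -> North
Final: North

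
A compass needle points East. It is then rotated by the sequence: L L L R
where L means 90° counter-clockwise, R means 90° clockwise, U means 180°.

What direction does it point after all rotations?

Start: East
  L (left (90° counter-clockwise)) -> North
  L (left (90° counter-clockwise)) -> West
  L (left (90° counter-clockwise)) -> South
  R (right (90° clockwise)) -> West
Final: West

Answer: Final heading: West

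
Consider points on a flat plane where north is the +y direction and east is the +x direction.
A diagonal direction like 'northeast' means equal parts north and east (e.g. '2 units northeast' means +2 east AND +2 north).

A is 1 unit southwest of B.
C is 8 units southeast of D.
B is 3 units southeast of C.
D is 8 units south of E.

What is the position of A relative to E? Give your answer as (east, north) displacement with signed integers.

Answer: A is at (east=10, north=-20) relative to E.

Derivation:
Place E at the origin (east=0, north=0).
  D is 8 units south of E: delta (east=+0, north=-8); D at (east=0, north=-8).
  C is 8 units southeast of D: delta (east=+8, north=-8); C at (east=8, north=-16).
  B is 3 units southeast of C: delta (east=+3, north=-3); B at (east=11, north=-19).
  A is 1 unit southwest of B: delta (east=-1, north=-1); A at (east=10, north=-20).
Therefore A relative to E: (east=10, north=-20).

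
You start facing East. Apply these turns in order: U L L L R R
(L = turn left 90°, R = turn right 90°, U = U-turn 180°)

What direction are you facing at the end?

Answer: Final heading: South

Derivation:
Start: East
  U (U-turn (180°)) -> West
  L (left (90° counter-clockwise)) -> South
  L (left (90° counter-clockwise)) -> East
  L (left (90° counter-clockwise)) -> North
  R (right (90° clockwise)) -> East
  R (right (90° clockwise)) -> South
Final: South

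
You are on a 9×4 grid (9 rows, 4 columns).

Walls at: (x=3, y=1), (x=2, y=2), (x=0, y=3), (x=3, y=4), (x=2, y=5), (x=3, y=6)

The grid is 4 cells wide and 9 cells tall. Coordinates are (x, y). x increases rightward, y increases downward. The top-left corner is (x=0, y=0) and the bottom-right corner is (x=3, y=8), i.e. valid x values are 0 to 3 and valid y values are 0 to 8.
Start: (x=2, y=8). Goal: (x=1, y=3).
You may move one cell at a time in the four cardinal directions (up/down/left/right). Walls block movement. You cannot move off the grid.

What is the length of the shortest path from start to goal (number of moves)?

BFS from (x=2, y=8) until reaching (x=1, y=3):
  Distance 0: (x=2, y=8)
  Distance 1: (x=2, y=7), (x=1, y=8), (x=3, y=8)
  Distance 2: (x=2, y=6), (x=1, y=7), (x=3, y=7), (x=0, y=8)
  Distance 3: (x=1, y=6), (x=0, y=7)
  Distance 4: (x=1, y=5), (x=0, y=6)
  Distance 5: (x=1, y=4), (x=0, y=5)
  Distance 6: (x=1, y=3), (x=0, y=4), (x=2, y=4)  <- goal reached here
One shortest path (6 moves): (x=2, y=8) -> (x=1, y=8) -> (x=1, y=7) -> (x=1, y=6) -> (x=1, y=5) -> (x=1, y=4) -> (x=1, y=3)

Answer: Shortest path length: 6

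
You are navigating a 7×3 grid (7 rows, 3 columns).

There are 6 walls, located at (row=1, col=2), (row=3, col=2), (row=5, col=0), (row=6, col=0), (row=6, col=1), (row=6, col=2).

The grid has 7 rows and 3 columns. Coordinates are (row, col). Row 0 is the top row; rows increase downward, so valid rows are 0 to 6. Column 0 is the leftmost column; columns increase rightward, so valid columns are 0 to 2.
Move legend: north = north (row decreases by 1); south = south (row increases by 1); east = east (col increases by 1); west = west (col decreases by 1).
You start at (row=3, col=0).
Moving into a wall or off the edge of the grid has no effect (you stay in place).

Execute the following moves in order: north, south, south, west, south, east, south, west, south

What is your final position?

Start: (row=3, col=0)
  north (north): (row=3, col=0) -> (row=2, col=0)
  south (south): (row=2, col=0) -> (row=3, col=0)
  south (south): (row=3, col=0) -> (row=4, col=0)
  west (west): blocked, stay at (row=4, col=0)
  south (south): blocked, stay at (row=4, col=0)
  east (east): (row=4, col=0) -> (row=4, col=1)
  south (south): (row=4, col=1) -> (row=5, col=1)
  west (west): blocked, stay at (row=5, col=1)
  south (south): blocked, stay at (row=5, col=1)
Final: (row=5, col=1)

Answer: Final position: (row=5, col=1)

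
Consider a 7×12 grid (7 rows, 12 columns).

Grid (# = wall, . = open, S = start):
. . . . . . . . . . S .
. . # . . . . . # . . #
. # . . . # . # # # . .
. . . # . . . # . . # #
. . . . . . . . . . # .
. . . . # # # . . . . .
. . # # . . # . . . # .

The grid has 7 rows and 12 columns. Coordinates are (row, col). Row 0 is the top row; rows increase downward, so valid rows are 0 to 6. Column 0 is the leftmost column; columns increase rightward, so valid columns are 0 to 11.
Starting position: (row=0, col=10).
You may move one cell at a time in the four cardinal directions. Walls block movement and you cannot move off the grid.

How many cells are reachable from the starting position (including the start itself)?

Answer: Reachable cells: 62

Derivation:
BFS flood-fill from (row=0, col=10):
  Distance 0: (row=0, col=10)
  Distance 1: (row=0, col=9), (row=0, col=11), (row=1, col=10)
  Distance 2: (row=0, col=8), (row=1, col=9), (row=2, col=10)
  Distance 3: (row=0, col=7), (row=2, col=11)
  Distance 4: (row=0, col=6), (row=1, col=7)
  Distance 5: (row=0, col=5), (row=1, col=6)
  Distance 6: (row=0, col=4), (row=1, col=5), (row=2, col=6)
  Distance 7: (row=0, col=3), (row=1, col=4), (row=3, col=6)
  Distance 8: (row=0, col=2), (row=1, col=3), (row=2, col=4), (row=3, col=5), (row=4, col=6)
  Distance 9: (row=0, col=1), (row=2, col=3), (row=3, col=4), (row=4, col=5), (row=4, col=7)
  Distance 10: (row=0, col=0), (row=1, col=1), (row=2, col=2), (row=4, col=4), (row=4, col=8), (row=5, col=7)
  Distance 11: (row=1, col=0), (row=3, col=2), (row=3, col=8), (row=4, col=3), (row=4, col=9), (row=5, col=8), (row=6, col=7)
  Distance 12: (row=2, col=0), (row=3, col=1), (row=3, col=9), (row=4, col=2), (row=5, col=3), (row=5, col=9), (row=6, col=8)
  Distance 13: (row=3, col=0), (row=4, col=1), (row=5, col=2), (row=5, col=10), (row=6, col=9)
  Distance 14: (row=4, col=0), (row=5, col=1), (row=5, col=11)
  Distance 15: (row=4, col=11), (row=5, col=0), (row=6, col=1), (row=6, col=11)
  Distance 16: (row=6, col=0)
Total reachable: 62 (grid has 64 open cells total)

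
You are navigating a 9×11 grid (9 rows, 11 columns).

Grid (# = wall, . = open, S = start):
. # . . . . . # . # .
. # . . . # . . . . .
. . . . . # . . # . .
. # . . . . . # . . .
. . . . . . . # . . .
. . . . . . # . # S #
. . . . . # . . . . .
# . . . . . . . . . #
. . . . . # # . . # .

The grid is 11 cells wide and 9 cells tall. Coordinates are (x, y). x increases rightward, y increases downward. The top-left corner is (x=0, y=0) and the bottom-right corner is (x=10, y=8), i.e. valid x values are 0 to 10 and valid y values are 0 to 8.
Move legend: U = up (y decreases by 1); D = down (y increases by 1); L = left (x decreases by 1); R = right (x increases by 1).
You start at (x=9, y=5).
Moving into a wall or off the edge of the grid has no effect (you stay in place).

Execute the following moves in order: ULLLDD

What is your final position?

Answer: Final position: (x=8, y=4)

Derivation:
Start: (x=9, y=5)
  U (up): (x=9, y=5) -> (x=9, y=4)
  L (left): (x=9, y=4) -> (x=8, y=4)
  L (left): blocked, stay at (x=8, y=4)
  L (left): blocked, stay at (x=8, y=4)
  D (down): blocked, stay at (x=8, y=4)
  D (down): blocked, stay at (x=8, y=4)
Final: (x=8, y=4)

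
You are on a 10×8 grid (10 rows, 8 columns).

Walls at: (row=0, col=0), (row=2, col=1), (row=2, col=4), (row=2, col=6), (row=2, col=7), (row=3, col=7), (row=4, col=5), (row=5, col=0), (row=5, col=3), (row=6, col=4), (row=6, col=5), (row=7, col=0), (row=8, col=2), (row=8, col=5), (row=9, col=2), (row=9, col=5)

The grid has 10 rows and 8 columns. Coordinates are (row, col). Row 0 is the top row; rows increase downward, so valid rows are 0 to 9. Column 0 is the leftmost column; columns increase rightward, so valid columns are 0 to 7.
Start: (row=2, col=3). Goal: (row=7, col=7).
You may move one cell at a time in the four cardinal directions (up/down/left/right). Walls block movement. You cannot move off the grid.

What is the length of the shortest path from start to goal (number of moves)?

Answer: Shortest path length: 9

Derivation:
BFS from (row=2, col=3) until reaching (row=7, col=7):
  Distance 0: (row=2, col=3)
  Distance 1: (row=1, col=3), (row=2, col=2), (row=3, col=3)
  Distance 2: (row=0, col=3), (row=1, col=2), (row=1, col=4), (row=3, col=2), (row=3, col=4), (row=4, col=3)
  Distance 3: (row=0, col=2), (row=0, col=4), (row=1, col=1), (row=1, col=5), (row=3, col=1), (row=3, col=5), (row=4, col=2), (row=4, col=4)
  Distance 4: (row=0, col=1), (row=0, col=5), (row=1, col=0), (row=1, col=6), (row=2, col=5), (row=3, col=0), (row=3, col=6), (row=4, col=1), (row=5, col=2), (row=5, col=4)
  Distance 5: (row=0, col=6), (row=1, col=7), (row=2, col=0), (row=4, col=0), (row=4, col=6), (row=5, col=1), (row=5, col=5), (row=6, col=2)
  Distance 6: (row=0, col=7), (row=4, col=7), (row=5, col=6), (row=6, col=1), (row=6, col=3), (row=7, col=2)
  Distance 7: (row=5, col=7), (row=6, col=0), (row=6, col=6), (row=7, col=1), (row=7, col=3)
  Distance 8: (row=6, col=7), (row=7, col=4), (row=7, col=6), (row=8, col=1), (row=8, col=3)
  Distance 9: (row=7, col=5), (row=7, col=7), (row=8, col=0), (row=8, col=4), (row=8, col=6), (row=9, col=1), (row=9, col=3)  <- goal reached here
One shortest path (9 moves): (row=2, col=3) -> (row=3, col=3) -> (row=3, col=4) -> (row=3, col=5) -> (row=3, col=6) -> (row=4, col=6) -> (row=4, col=7) -> (row=5, col=7) -> (row=6, col=7) -> (row=7, col=7)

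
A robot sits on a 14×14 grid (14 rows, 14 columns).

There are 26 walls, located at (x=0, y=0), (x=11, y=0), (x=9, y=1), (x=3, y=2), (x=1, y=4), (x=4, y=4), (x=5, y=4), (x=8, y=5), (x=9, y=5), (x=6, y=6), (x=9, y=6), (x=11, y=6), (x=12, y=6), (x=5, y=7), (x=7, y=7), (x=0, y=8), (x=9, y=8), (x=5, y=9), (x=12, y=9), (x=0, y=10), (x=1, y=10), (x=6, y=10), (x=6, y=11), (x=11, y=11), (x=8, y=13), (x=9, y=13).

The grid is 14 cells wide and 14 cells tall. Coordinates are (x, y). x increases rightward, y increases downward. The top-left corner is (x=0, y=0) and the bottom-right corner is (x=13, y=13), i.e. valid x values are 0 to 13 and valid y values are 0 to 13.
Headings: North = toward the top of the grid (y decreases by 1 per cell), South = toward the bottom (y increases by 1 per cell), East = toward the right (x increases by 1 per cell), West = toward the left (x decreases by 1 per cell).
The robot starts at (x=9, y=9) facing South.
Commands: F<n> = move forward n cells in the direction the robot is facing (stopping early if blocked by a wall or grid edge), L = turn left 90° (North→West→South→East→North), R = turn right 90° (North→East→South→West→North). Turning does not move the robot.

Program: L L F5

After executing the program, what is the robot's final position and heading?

Answer: Final position: (x=9, y=9), facing North

Derivation:
Start: (x=9, y=9), facing South
  L: turn left, now facing East
  L: turn left, now facing North
  F5: move forward 0/5 (blocked), now at (x=9, y=9)
Final: (x=9, y=9), facing North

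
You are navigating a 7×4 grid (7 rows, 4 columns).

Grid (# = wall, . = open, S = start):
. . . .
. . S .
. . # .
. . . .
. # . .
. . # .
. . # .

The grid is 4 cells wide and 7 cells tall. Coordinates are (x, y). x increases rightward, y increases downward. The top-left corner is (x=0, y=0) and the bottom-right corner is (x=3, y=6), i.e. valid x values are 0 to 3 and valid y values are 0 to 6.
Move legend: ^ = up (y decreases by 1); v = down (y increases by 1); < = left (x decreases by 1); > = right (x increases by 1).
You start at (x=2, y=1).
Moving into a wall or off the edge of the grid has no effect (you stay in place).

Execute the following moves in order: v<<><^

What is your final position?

Start: (x=2, y=1)
  v (down): blocked, stay at (x=2, y=1)
  < (left): (x=2, y=1) -> (x=1, y=1)
  < (left): (x=1, y=1) -> (x=0, y=1)
  > (right): (x=0, y=1) -> (x=1, y=1)
  < (left): (x=1, y=1) -> (x=0, y=1)
  ^ (up): (x=0, y=1) -> (x=0, y=0)
Final: (x=0, y=0)

Answer: Final position: (x=0, y=0)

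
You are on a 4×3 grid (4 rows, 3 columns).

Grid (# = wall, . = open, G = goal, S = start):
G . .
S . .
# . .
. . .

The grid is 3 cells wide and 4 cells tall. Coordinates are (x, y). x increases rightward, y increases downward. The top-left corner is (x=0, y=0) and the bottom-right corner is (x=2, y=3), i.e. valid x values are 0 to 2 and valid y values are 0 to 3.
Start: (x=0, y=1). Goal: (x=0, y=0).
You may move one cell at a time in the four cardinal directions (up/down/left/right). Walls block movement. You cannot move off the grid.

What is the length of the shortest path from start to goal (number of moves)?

BFS from (x=0, y=1) until reaching (x=0, y=0):
  Distance 0: (x=0, y=1)
  Distance 1: (x=0, y=0), (x=1, y=1)  <- goal reached here
One shortest path (1 moves): (x=0, y=1) -> (x=0, y=0)

Answer: Shortest path length: 1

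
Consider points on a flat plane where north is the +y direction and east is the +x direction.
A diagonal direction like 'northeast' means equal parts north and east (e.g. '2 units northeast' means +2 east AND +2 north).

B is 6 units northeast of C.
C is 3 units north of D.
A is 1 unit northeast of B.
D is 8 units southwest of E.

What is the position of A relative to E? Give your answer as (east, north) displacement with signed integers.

Place E at the origin (east=0, north=0).
  D is 8 units southwest of E: delta (east=-8, north=-8); D at (east=-8, north=-8).
  C is 3 units north of D: delta (east=+0, north=+3); C at (east=-8, north=-5).
  B is 6 units northeast of C: delta (east=+6, north=+6); B at (east=-2, north=1).
  A is 1 unit northeast of B: delta (east=+1, north=+1); A at (east=-1, north=2).
Therefore A relative to E: (east=-1, north=2).

Answer: A is at (east=-1, north=2) relative to E.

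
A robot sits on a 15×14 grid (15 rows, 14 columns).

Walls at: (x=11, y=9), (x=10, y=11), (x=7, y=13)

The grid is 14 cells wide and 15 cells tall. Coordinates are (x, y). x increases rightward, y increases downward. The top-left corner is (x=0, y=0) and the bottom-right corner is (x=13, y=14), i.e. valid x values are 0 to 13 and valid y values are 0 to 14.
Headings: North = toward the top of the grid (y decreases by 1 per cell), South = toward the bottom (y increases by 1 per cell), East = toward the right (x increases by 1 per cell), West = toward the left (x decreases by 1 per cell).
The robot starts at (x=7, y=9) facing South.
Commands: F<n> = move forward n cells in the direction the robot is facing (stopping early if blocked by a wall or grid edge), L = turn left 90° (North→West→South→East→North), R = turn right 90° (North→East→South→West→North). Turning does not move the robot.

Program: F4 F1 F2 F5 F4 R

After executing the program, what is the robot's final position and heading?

Answer: Final position: (x=7, y=12), facing West

Derivation:
Start: (x=7, y=9), facing South
  F4: move forward 3/4 (blocked), now at (x=7, y=12)
  F1: move forward 0/1 (blocked), now at (x=7, y=12)
  F2: move forward 0/2 (blocked), now at (x=7, y=12)
  F5: move forward 0/5 (blocked), now at (x=7, y=12)
  F4: move forward 0/4 (blocked), now at (x=7, y=12)
  R: turn right, now facing West
Final: (x=7, y=12), facing West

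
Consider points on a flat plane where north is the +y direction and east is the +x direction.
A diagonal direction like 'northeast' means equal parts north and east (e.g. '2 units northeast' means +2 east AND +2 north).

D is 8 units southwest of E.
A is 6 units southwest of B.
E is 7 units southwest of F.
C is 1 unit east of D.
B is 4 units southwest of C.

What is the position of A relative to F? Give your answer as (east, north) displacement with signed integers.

Answer: A is at (east=-24, north=-25) relative to F.

Derivation:
Place F at the origin (east=0, north=0).
  E is 7 units southwest of F: delta (east=-7, north=-7); E at (east=-7, north=-7).
  D is 8 units southwest of E: delta (east=-8, north=-8); D at (east=-15, north=-15).
  C is 1 unit east of D: delta (east=+1, north=+0); C at (east=-14, north=-15).
  B is 4 units southwest of C: delta (east=-4, north=-4); B at (east=-18, north=-19).
  A is 6 units southwest of B: delta (east=-6, north=-6); A at (east=-24, north=-25).
Therefore A relative to F: (east=-24, north=-25).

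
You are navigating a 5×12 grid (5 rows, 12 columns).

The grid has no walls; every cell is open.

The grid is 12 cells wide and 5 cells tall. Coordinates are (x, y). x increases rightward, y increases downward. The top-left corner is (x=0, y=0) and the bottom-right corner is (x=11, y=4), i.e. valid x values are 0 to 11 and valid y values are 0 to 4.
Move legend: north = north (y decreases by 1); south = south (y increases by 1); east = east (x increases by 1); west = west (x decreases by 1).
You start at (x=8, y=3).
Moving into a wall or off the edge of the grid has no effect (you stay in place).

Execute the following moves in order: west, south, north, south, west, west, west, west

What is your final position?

Answer: Final position: (x=3, y=4)

Derivation:
Start: (x=8, y=3)
  west (west): (x=8, y=3) -> (x=7, y=3)
  south (south): (x=7, y=3) -> (x=7, y=4)
  north (north): (x=7, y=4) -> (x=7, y=3)
  south (south): (x=7, y=3) -> (x=7, y=4)
  west (west): (x=7, y=4) -> (x=6, y=4)
  west (west): (x=6, y=4) -> (x=5, y=4)
  west (west): (x=5, y=4) -> (x=4, y=4)
  west (west): (x=4, y=4) -> (x=3, y=4)
Final: (x=3, y=4)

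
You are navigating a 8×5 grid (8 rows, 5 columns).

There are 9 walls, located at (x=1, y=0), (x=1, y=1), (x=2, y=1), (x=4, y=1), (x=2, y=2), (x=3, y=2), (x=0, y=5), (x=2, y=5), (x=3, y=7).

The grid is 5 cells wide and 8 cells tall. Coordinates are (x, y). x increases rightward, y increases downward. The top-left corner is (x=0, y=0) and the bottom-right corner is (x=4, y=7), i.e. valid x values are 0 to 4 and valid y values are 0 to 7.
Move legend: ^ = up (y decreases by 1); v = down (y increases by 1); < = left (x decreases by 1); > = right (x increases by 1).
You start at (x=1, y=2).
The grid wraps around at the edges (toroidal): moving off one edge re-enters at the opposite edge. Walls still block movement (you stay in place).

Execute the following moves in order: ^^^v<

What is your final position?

Answer: Final position: (x=0, y=3)

Derivation:
Start: (x=1, y=2)
  [×3]^ (up): blocked, stay at (x=1, y=2)
  v (down): (x=1, y=2) -> (x=1, y=3)
  < (left): (x=1, y=3) -> (x=0, y=3)
Final: (x=0, y=3)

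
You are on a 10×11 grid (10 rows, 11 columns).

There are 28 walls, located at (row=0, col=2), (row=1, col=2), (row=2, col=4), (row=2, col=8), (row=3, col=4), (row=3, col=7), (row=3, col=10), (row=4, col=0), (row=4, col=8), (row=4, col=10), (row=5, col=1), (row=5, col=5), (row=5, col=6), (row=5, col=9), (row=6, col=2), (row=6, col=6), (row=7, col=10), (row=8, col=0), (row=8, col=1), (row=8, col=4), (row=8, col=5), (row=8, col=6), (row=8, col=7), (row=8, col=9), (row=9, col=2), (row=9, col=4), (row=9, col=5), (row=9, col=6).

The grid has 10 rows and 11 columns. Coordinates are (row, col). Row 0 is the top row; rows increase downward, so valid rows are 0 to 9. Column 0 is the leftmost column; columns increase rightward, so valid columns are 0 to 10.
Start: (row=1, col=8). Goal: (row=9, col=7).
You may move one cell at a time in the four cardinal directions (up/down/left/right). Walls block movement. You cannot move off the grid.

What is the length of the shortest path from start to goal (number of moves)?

Answer: Shortest path length: 13

Derivation:
BFS from (row=1, col=8) until reaching (row=9, col=7):
  Distance 0: (row=1, col=8)
  Distance 1: (row=0, col=8), (row=1, col=7), (row=1, col=9)
  Distance 2: (row=0, col=7), (row=0, col=9), (row=1, col=6), (row=1, col=10), (row=2, col=7), (row=2, col=9)
  Distance 3: (row=0, col=6), (row=0, col=10), (row=1, col=5), (row=2, col=6), (row=2, col=10), (row=3, col=9)
  Distance 4: (row=0, col=5), (row=1, col=4), (row=2, col=5), (row=3, col=6), (row=3, col=8), (row=4, col=9)
  Distance 5: (row=0, col=4), (row=1, col=3), (row=3, col=5), (row=4, col=6)
  Distance 6: (row=0, col=3), (row=2, col=3), (row=4, col=5), (row=4, col=7)
  Distance 7: (row=2, col=2), (row=3, col=3), (row=4, col=4), (row=5, col=7)
  Distance 8: (row=2, col=1), (row=3, col=2), (row=4, col=3), (row=5, col=4), (row=5, col=8), (row=6, col=7)
  Distance 9: (row=1, col=1), (row=2, col=0), (row=3, col=1), (row=4, col=2), (row=5, col=3), (row=6, col=4), (row=6, col=8), (row=7, col=7)
  Distance 10: (row=0, col=1), (row=1, col=0), (row=3, col=0), (row=4, col=1), (row=5, col=2), (row=6, col=3), (row=6, col=5), (row=6, col=9), (row=7, col=4), (row=7, col=6), (row=7, col=8)
  Distance 11: (row=0, col=0), (row=6, col=10), (row=7, col=3), (row=7, col=5), (row=7, col=9), (row=8, col=8)
  Distance 12: (row=5, col=10), (row=7, col=2), (row=8, col=3), (row=9, col=8)
  Distance 13: (row=7, col=1), (row=8, col=2), (row=9, col=3), (row=9, col=7), (row=9, col=9)  <- goal reached here
One shortest path (13 moves): (row=1, col=8) -> (row=1, col=7) -> (row=1, col=6) -> (row=2, col=6) -> (row=3, col=6) -> (row=4, col=6) -> (row=4, col=7) -> (row=5, col=7) -> (row=5, col=8) -> (row=6, col=8) -> (row=7, col=8) -> (row=8, col=8) -> (row=9, col=8) -> (row=9, col=7)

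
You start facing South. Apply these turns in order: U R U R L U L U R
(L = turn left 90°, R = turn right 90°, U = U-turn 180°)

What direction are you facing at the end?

Answer: Final heading: West

Derivation:
Start: South
  U (U-turn (180°)) -> North
  R (right (90° clockwise)) -> East
  U (U-turn (180°)) -> West
  R (right (90° clockwise)) -> North
  L (left (90° counter-clockwise)) -> West
  U (U-turn (180°)) -> East
  L (left (90° counter-clockwise)) -> North
  U (U-turn (180°)) -> South
  R (right (90° clockwise)) -> West
Final: West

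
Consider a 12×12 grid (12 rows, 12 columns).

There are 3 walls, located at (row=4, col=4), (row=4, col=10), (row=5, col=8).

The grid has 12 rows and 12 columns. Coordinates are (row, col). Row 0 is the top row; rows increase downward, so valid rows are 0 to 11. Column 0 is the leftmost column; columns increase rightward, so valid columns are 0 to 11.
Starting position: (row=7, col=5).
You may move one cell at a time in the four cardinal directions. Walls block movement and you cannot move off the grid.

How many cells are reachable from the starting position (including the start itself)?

Answer: Reachable cells: 141

Derivation:
BFS flood-fill from (row=7, col=5):
  Distance 0: (row=7, col=5)
  Distance 1: (row=6, col=5), (row=7, col=4), (row=7, col=6), (row=8, col=5)
  Distance 2: (row=5, col=5), (row=6, col=4), (row=6, col=6), (row=7, col=3), (row=7, col=7), (row=8, col=4), (row=8, col=6), (row=9, col=5)
  Distance 3: (row=4, col=5), (row=5, col=4), (row=5, col=6), (row=6, col=3), (row=6, col=7), (row=7, col=2), (row=7, col=8), (row=8, col=3), (row=8, col=7), (row=9, col=4), (row=9, col=6), (row=10, col=5)
  Distance 4: (row=3, col=5), (row=4, col=6), (row=5, col=3), (row=5, col=7), (row=6, col=2), (row=6, col=8), (row=7, col=1), (row=7, col=9), (row=8, col=2), (row=8, col=8), (row=9, col=3), (row=9, col=7), (row=10, col=4), (row=10, col=6), (row=11, col=5)
  Distance 5: (row=2, col=5), (row=3, col=4), (row=3, col=6), (row=4, col=3), (row=4, col=7), (row=5, col=2), (row=6, col=1), (row=6, col=9), (row=7, col=0), (row=7, col=10), (row=8, col=1), (row=8, col=9), (row=9, col=2), (row=9, col=8), (row=10, col=3), (row=10, col=7), (row=11, col=4), (row=11, col=6)
  Distance 6: (row=1, col=5), (row=2, col=4), (row=2, col=6), (row=3, col=3), (row=3, col=7), (row=4, col=2), (row=4, col=8), (row=5, col=1), (row=5, col=9), (row=6, col=0), (row=6, col=10), (row=7, col=11), (row=8, col=0), (row=8, col=10), (row=9, col=1), (row=9, col=9), (row=10, col=2), (row=10, col=8), (row=11, col=3), (row=11, col=7)
  Distance 7: (row=0, col=5), (row=1, col=4), (row=1, col=6), (row=2, col=3), (row=2, col=7), (row=3, col=2), (row=3, col=8), (row=4, col=1), (row=4, col=9), (row=5, col=0), (row=5, col=10), (row=6, col=11), (row=8, col=11), (row=9, col=0), (row=9, col=10), (row=10, col=1), (row=10, col=9), (row=11, col=2), (row=11, col=8)
  Distance 8: (row=0, col=4), (row=0, col=6), (row=1, col=3), (row=1, col=7), (row=2, col=2), (row=2, col=8), (row=3, col=1), (row=3, col=9), (row=4, col=0), (row=5, col=11), (row=9, col=11), (row=10, col=0), (row=10, col=10), (row=11, col=1), (row=11, col=9)
  Distance 9: (row=0, col=3), (row=0, col=7), (row=1, col=2), (row=1, col=8), (row=2, col=1), (row=2, col=9), (row=3, col=0), (row=3, col=10), (row=4, col=11), (row=10, col=11), (row=11, col=0), (row=11, col=10)
  Distance 10: (row=0, col=2), (row=0, col=8), (row=1, col=1), (row=1, col=9), (row=2, col=0), (row=2, col=10), (row=3, col=11), (row=11, col=11)
  Distance 11: (row=0, col=1), (row=0, col=9), (row=1, col=0), (row=1, col=10), (row=2, col=11)
  Distance 12: (row=0, col=0), (row=0, col=10), (row=1, col=11)
  Distance 13: (row=0, col=11)
Total reachable: 141 (grid has 141 open cells total)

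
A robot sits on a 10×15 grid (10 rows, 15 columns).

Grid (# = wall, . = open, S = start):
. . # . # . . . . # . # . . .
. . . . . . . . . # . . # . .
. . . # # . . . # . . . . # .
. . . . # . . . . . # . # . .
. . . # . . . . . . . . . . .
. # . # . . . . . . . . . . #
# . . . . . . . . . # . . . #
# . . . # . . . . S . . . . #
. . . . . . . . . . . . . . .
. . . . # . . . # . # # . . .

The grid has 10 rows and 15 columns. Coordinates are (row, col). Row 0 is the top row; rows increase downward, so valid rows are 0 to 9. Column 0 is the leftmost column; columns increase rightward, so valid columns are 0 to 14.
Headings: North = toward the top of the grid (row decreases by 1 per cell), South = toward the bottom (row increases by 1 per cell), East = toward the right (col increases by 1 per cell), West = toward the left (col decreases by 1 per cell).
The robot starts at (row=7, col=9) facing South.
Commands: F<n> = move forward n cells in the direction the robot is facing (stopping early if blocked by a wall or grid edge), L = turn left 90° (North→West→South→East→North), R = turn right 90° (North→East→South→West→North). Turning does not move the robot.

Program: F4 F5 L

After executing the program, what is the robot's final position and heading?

Start: (row=7, col=9), facing South
  F4: move forward 2/4 (blocked), now at (row=9, col=9)
  F5: move forward 0/5 (blocked), now at (row=9, col=9)
  L: turn left, now facing East
Final: (row=9, col=9), facing East

Answer: Final position: (row=9, col=9), facing East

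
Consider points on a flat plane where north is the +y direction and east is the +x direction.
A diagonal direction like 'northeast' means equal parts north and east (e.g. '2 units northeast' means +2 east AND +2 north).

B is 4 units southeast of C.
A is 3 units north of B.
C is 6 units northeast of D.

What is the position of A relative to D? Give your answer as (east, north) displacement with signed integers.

Place D at the origin (east=0, north=0).
  C is 6 units northeast of D: delta (east=+6, north=+6); C at (east=6, north=6).
  B is 4 units southeast of C: delta (east=+4, north=-4); B at (east=10, north=2).
  A is 3 units north of B: delta (east=+0, north=+3); A at (east=10, north=5).
Therefore A relative to D: (east=10, north=5).

Answer: A is at (east=10, north=5) relative to D.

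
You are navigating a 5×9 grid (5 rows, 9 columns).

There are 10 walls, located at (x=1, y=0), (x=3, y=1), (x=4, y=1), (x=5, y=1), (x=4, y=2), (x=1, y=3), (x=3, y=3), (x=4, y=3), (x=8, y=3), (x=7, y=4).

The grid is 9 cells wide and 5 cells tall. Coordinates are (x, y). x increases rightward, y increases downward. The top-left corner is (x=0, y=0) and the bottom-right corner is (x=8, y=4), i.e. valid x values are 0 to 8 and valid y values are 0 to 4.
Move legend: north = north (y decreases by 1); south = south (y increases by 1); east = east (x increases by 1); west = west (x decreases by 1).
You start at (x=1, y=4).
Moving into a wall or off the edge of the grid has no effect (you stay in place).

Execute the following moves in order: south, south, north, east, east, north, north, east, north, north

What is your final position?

Start: (x=1, y=4)
  south (south): blocked, stay at (x=1, y=4)
  south (south): blocked, stay at (x=1, y=4)
  north (north): blocked, stay at (x=1, y=4)
  east (east): (x=1, y=4) -> (x=2, y=4)
  east (east): (x=2, y=4) -> (x=3, y=4)
  north (north): blocked, stay at (x=3, y=4)
  north (north): blocked, stay at (x=3, y=4)
  east (east): (x=3, y=4) -> (x=4, y=4)
  north (north): blocked, stay at (x=4, y=4)
  north (north): blocked, stay at (x=4, y=4)
Final: (x=4, y=4)

Answer: Final position: (x=4, y=4)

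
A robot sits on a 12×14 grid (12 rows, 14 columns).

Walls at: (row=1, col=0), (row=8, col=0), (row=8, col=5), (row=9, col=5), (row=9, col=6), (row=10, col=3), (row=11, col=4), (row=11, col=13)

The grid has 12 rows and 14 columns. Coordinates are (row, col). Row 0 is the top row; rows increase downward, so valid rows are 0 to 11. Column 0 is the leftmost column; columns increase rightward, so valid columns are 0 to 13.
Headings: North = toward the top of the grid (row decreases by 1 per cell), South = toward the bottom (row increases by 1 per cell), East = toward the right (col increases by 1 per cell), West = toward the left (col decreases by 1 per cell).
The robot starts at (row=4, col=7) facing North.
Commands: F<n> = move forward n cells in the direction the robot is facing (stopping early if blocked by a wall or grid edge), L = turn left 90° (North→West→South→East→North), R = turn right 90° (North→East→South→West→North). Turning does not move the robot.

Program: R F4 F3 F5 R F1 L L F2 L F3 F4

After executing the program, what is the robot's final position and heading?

Start: (row=4, col=7), facing North
  R: turn right, now facing East
  F4: move forward 4, now at (row=4, col=11)
  F3: move forward 2/3 (blocked), now at (row=4, col=13)
  F5: move forward 0/5 (blocked), now at (row=4, col=13)
  R: turn right, now facing South
  F1: move forward 1, now at (row=5, col=13)
  L: turn left, now facing East
  L: turn left, now facing North
  F2: move forward 2, now at (row=3, col=13)
  L: turn left, now facing West
  F3: move forward 3, now at (row=3, col=10)
  F4: move forward 4, now at (row=3, col=6)
Final: (row=3, col=6), facing West

Answer: Final position: (row=3, col=6), facing West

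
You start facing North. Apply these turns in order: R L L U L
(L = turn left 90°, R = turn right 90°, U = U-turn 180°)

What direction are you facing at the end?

Answer: Final heading: North

Derivation:
Start: North
  R (right (90° clockwise)) -> East
  L (left (90° counter-clockwise)) -> North
  L (left (90° counter-clockwise)) -> West
  U (U-turn (180°)) -> East
  L (left (90° counter-clockwise)) -> North
Final: North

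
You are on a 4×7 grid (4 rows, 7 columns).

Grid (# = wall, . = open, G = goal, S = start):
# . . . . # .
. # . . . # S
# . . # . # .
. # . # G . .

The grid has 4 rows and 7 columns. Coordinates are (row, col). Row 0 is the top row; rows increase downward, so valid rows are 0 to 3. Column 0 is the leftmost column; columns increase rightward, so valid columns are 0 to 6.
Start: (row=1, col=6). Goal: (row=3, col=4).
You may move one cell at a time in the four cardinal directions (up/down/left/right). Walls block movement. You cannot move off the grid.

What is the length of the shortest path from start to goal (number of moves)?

BFS from (row=1, col=6) until reaching (row=3, col=4):
  Distance 0: (row=1, col=6)
  Distance 1: (row=0, col=6), (row=2, col=6)
  Distance 2: (row=3, col=6)
  Distance 3: (row=3, col=5)
  Distance 4: (row=3, col=4)  <- goal reached here
One shortest path (4 moves): (row=1, col=6) -> (row=2, col=6) -> (row=3, col=6) -> (row=3, col=5) -> (row=3, col=4)

Answer: Shortest path length: 4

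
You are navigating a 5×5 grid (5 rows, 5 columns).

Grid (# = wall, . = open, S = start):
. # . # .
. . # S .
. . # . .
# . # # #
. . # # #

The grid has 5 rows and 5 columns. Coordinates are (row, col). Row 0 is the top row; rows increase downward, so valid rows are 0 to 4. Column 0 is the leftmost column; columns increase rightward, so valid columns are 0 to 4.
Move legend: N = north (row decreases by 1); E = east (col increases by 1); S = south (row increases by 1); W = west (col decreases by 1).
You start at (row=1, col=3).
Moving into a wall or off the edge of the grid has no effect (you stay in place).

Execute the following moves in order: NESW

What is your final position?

Start: (row=1, col=3)
  N (north): blocked, stay at (row=1, col=3)
  E (east): (row=1, col=3) -> (row=1, col=4)
  S (south): (row=1, col=4) -> (row=2, col=4)
  W (west): (row=2, col=4) -> (row=2, col=3)
Final: (row=2, col=3)

Answer: Final position: (row=2, col=3)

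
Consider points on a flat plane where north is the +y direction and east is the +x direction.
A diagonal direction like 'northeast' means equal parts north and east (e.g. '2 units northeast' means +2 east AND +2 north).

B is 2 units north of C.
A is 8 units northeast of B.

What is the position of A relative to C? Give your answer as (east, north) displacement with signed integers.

Answer: A is at (east=8, north=10) relative to C.

Derivation:
Place C at the origin (east=0, north=0).
  B is 2 units north of C: delta (east=+0, north=+2); B at (east=0, north=2).
  A is 8 units northeast of B: delta (east=+8, north=+8); A at (east=8, north=10).
Therefore A relative to C: (east=8, north=10).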